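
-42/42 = -1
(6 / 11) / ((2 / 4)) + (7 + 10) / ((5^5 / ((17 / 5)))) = 190679 / 171875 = 1.11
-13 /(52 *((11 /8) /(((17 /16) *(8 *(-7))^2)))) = -6664 /11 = -605.82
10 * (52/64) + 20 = 225/8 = 28.12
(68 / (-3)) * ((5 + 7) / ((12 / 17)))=-1156 / 3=-385.33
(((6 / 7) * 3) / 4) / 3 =3 / 14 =0.21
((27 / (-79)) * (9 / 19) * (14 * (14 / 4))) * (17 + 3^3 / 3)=-309582 / 1501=-206.25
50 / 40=1.25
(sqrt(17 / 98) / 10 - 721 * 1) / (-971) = 721 / 971 - sqrt(34) / 135940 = 0.74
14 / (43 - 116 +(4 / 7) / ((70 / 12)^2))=-120050 / 625831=-0.19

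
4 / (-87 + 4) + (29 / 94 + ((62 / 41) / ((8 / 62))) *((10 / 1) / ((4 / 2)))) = 9413788 / 159941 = 58.86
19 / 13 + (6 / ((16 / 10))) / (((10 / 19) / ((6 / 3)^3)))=760 / 13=58.46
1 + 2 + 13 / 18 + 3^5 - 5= 4351 / 18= 241.72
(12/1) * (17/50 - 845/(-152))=67251/950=70.79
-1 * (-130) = 130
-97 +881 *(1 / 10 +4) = 35151 / 10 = 3515.10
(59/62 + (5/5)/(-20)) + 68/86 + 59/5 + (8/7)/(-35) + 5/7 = 14.17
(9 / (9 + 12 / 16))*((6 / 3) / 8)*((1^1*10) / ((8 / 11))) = 165 / 52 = 3.17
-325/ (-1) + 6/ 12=651/ 2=325.50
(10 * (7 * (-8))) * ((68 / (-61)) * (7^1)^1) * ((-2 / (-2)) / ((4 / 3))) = 3277.38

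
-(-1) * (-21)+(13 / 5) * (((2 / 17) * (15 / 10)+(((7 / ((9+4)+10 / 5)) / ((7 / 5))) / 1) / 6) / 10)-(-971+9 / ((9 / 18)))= 14260523 / 15300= 932.06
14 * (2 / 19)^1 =28 / 19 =1.47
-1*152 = -152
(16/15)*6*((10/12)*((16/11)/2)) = 128/33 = 3.88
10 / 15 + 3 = 11 / 3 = 3.67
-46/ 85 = -0.54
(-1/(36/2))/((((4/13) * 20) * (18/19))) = -247/25920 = -0.01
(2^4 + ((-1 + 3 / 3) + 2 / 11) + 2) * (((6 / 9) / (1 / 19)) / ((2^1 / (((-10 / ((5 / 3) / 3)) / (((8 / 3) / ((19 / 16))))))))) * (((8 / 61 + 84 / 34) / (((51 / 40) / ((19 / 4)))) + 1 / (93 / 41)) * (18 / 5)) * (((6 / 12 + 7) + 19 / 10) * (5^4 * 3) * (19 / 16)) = -271142838619948125 / 384735296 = -704751660.27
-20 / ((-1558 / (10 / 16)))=25 / 3116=0.01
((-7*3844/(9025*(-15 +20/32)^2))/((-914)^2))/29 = -430528/722891784843125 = -0.00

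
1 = 1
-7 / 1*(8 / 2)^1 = -28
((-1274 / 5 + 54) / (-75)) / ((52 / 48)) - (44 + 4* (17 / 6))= -257702 / 4875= -52.86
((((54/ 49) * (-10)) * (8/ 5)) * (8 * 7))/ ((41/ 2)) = -13824/ 287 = -48.17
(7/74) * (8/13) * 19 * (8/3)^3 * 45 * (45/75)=272384/481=566.29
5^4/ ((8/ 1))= 625/ 8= 78.12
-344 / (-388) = 86 / 97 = 0.89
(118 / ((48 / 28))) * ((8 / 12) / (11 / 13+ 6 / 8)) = 21476 / 747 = 28.75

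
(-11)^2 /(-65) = -121 /65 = -1.86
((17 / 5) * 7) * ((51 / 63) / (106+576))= 289 / 10230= 0.03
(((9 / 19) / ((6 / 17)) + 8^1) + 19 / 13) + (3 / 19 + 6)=441 / 26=16.96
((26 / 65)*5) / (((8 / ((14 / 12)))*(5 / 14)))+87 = 5269 / 60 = 87.82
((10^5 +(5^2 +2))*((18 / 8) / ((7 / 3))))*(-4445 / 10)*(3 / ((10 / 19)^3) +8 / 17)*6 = -5414374991.06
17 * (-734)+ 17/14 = -12476.79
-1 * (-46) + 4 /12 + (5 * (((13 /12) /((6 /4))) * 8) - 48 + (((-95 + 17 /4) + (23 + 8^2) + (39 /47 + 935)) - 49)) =1540231 /1692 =910.30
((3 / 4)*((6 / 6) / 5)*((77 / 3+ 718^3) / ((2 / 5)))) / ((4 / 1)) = 1110438773 / 32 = 34701211.66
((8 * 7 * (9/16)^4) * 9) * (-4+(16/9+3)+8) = 3628233/8192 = 442.90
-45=-45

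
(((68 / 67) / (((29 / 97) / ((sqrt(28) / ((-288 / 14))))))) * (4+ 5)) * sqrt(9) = -34629 * sqrt(7) / 3886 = -23.58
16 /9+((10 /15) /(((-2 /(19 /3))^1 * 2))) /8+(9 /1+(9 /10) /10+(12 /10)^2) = 14611 /1200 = 12.18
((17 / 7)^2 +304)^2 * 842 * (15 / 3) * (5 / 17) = 4853797936250 / 40817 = 118916087.32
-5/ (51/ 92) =-460/ 51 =-9.02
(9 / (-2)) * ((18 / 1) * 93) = -7533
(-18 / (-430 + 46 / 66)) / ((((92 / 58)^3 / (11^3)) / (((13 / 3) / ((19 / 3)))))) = 125334851499 / 13100111564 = 9.57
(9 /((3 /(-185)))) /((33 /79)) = -14615 /11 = -1328.64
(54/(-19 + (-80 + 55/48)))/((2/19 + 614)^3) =-555579/233163112026922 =-0.00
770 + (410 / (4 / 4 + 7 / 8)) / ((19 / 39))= 23158 / 19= 1218.84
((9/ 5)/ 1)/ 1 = 9/ 5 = 1.80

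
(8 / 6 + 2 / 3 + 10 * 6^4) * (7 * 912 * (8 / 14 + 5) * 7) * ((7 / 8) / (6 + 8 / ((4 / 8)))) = 128355615.82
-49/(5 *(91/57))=-399/65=-6.14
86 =86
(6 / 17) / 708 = 1 / 2006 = 0.00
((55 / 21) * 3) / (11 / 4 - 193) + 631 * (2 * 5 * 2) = 12619.96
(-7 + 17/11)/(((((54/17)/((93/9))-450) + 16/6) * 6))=7905/3887114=0.00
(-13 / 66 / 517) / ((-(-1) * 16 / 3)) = -13 / 181984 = -0.00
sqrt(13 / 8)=sqrt(26) / 4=1.27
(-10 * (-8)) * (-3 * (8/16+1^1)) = -360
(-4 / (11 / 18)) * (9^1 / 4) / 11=-162 / 121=-1.34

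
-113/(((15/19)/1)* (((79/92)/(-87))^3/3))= 1100913720585408/2465195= 446582814.17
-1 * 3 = -3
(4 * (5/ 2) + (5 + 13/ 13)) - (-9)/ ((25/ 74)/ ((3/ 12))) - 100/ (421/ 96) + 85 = 84.86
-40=-40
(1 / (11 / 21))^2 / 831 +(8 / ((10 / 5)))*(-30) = -4021893 / 33517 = -120.00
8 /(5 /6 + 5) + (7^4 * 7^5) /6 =6725602.54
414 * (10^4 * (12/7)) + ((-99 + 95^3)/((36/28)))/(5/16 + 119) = 7102731.29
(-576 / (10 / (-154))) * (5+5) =88704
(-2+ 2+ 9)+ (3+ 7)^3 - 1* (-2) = 1011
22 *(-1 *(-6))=132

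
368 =368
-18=-18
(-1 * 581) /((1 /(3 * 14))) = -24402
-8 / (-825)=8 / 825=0.01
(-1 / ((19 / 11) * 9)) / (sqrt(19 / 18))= -11 * sqrt(38) / 1083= -0.06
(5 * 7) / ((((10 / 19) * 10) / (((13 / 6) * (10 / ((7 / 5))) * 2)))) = 1235 / 6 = 205.83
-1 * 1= -1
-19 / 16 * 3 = -57 / 16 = -3.56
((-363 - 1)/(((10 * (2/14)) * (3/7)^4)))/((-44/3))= 1529437/2970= 514.96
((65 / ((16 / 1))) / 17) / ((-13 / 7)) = -35 / 272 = -0.13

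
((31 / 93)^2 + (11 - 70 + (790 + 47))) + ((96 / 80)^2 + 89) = 195424 / 225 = 868.55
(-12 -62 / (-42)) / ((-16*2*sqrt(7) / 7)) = 221*sqrt(7) / 672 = 0.87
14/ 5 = 2.80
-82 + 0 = -82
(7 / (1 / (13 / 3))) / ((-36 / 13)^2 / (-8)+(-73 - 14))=-15379 / 44595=-0.34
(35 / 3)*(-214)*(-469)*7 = 24589670 / 3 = 8196556.67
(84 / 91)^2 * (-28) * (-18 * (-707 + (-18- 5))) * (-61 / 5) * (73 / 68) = 4105848.89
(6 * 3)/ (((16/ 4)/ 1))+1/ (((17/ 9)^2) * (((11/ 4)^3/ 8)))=3544875/ 769318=4.61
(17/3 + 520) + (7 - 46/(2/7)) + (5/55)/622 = 7628833/20526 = 371.67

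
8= 8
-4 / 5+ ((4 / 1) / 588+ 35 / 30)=183 / 490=0.37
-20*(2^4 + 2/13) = -4200/13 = -323.08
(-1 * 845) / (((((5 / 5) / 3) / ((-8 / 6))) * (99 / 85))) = 287300 / 99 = 2902.02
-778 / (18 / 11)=-475.44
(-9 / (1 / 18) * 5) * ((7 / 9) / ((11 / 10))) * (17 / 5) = -21420 / 11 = -1947.27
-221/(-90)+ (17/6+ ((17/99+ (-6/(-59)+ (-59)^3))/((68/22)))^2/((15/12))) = 1439081289535119442/407433645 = 3532062968.28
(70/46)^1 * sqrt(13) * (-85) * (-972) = 2891700 * sqrt(13)/23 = 453311.85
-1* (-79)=79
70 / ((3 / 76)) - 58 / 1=5146 / 3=1715.33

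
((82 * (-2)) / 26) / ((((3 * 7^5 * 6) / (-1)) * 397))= 41 / 780668343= 0.00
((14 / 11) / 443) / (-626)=-0.00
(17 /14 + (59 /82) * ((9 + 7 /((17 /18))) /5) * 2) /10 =289699 /487900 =0.59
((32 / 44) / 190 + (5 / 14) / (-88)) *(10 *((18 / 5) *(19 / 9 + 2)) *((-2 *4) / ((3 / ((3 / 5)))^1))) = 1998 / 36575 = 0.05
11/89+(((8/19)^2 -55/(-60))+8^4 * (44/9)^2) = 1019126048117/10409796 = 97900.67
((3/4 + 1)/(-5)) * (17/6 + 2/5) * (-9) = 2037/200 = 10.18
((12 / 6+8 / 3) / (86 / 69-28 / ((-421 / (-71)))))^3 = -311403805540541 / 128657606028587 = -2.42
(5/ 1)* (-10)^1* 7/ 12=-175/ 6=-29.17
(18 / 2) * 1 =9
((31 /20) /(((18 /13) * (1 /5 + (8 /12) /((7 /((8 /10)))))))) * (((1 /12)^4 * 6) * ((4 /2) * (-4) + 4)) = -2821 /601344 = -0.00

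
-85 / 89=-0.96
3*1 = 3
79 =79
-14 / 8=-7 / 4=-1.75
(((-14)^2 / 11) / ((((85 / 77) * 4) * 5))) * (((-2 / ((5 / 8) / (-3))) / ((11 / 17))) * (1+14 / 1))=49392 / 275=179.61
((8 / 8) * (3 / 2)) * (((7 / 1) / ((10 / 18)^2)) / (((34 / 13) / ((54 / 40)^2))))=16120377 / 680000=23.71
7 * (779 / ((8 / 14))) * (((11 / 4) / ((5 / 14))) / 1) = 2939167 / 40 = 73479.18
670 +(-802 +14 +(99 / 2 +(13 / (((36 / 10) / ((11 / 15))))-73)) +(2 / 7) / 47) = -1233367 / 8883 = -138.85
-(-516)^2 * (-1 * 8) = 2130048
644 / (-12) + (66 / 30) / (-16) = -12913 / 240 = -53.80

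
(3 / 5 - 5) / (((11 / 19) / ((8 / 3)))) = -304 / 15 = -20.27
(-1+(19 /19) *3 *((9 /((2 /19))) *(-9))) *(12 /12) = -4619 /2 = -2309.50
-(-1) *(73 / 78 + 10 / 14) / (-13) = -901 / 7098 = -0.13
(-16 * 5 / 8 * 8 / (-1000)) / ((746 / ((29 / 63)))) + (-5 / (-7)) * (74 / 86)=0.61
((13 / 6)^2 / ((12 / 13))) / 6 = 2197 / 2592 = 0.85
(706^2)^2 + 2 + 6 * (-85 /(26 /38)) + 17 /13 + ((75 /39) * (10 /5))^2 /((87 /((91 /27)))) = 7586564805790249 /30537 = 248438445354.50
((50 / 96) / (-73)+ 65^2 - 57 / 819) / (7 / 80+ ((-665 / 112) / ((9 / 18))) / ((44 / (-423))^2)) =-6520331515720 / 1693656080571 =-3.85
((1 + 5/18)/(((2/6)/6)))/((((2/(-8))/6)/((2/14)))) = -552/7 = -78.86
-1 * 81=-81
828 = 828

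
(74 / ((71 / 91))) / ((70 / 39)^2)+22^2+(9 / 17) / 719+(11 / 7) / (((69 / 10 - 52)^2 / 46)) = 513.48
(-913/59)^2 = 833569/3481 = 239.46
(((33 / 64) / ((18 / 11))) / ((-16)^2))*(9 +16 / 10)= 6413 / 491520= 0.01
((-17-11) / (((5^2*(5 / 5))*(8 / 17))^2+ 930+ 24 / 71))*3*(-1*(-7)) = -6032586 / 10964803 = -0.55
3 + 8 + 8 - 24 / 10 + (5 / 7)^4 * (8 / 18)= 1806047 / 108045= 16.72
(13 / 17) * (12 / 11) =156 / 187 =0.83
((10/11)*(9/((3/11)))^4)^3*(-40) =-50124403154109240000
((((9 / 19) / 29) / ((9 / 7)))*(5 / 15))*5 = 35 / 1653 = 0.02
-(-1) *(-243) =-243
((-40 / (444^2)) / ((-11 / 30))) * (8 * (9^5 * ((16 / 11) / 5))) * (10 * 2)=251942400 / 165649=1520.94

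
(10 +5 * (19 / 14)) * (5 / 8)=1175 / 112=10.49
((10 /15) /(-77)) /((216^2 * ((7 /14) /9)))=-1 /299376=-0.00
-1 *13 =-13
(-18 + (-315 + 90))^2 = 59049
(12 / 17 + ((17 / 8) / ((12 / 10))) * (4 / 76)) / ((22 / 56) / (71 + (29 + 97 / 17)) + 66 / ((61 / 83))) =3168771697 / 356130051860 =0.01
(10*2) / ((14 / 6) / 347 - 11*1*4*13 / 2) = -20820 / 297719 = -0.07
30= 30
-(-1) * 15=15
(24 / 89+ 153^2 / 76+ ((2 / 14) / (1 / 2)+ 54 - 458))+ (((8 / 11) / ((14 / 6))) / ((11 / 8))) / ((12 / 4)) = -546304273 / 5729108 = -95.36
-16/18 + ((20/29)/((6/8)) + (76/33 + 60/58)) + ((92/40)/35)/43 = 3.37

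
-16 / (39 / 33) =-13.54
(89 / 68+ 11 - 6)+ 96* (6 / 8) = 5325 / 68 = 78.31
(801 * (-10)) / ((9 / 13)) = -11570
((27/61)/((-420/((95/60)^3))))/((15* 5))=-0.00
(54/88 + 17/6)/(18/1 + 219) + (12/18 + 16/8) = 83879/31284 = 2.68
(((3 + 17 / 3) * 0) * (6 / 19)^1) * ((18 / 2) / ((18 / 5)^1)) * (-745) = 0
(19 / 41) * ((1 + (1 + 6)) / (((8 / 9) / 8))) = 1368 / 41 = 33.37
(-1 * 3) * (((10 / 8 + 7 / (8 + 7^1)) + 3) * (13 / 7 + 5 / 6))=-31979 / 840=-38.07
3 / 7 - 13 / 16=-0.38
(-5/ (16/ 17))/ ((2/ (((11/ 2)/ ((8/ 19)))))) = -17765/ 512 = -34.70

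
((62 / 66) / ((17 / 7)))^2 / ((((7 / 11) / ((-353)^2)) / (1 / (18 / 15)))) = 4191223715 / 171666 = 24414.99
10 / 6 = 5 / 3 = 1.67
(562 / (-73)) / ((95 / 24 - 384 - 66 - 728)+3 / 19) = 256272 / 39076243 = 0.01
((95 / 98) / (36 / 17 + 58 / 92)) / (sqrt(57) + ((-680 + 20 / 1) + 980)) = 11886400 / 10776820243 - 37145 * sqrt(57) / 10776820243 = 0.00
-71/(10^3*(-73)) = 71/73000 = 0.00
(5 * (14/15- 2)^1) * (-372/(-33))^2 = -246016/363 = -677.73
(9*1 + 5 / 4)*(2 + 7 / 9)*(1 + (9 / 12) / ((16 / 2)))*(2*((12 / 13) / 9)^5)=574000 / 812017791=0.00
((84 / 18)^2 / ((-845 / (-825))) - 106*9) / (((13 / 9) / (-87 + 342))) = -164664.07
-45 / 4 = -11.25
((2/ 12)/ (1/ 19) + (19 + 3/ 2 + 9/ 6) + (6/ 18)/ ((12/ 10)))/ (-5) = -229/ 45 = -5.09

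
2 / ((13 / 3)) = 6 / 13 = 0.46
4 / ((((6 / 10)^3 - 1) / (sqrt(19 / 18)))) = -125 * sqrt(38) / 147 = -5.24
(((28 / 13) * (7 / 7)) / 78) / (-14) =-1 / 507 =-0.00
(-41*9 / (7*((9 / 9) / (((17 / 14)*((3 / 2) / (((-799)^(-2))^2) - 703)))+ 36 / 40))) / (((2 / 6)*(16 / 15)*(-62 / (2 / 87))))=18555951493398825 / 303798641295957304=0.06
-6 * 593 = -3558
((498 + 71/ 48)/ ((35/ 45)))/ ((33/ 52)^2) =578825/ 363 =1594.56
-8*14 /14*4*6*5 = -960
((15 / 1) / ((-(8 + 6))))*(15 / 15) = -15 / 14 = -1.07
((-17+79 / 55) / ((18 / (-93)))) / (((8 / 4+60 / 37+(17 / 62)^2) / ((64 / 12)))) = 30193297664 / 260265555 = 116.01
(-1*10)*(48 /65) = -96 /13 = -7.38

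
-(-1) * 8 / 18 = 4 / 9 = 0.44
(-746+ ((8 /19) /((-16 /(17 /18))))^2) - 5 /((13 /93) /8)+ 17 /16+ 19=-3077832679 /3041064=-1012.09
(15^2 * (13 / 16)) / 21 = 975 / 112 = 8.71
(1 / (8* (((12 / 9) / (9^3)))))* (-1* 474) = -518319 / 16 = -32394.94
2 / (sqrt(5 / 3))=2 *sqrt(15) / 5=1.55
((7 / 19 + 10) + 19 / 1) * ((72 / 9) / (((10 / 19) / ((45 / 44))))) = 5022 / 11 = 456.55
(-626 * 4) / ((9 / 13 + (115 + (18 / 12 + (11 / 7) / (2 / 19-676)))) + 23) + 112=94.14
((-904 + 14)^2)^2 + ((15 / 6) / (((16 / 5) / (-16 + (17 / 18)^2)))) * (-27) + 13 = 240930205567367 / 384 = 627422410331.68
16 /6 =8 /3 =2.67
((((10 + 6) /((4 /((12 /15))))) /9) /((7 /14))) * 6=4.27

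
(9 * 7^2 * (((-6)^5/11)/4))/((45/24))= -2286144/55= -41566.25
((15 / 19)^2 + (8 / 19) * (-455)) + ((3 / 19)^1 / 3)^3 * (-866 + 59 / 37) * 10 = -48781135 / 253783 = -192.22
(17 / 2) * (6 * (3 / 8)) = 153 / 8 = 19.12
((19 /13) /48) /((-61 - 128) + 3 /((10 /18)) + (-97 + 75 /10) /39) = -95 /579992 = -0.00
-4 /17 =-0.24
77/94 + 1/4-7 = -5.93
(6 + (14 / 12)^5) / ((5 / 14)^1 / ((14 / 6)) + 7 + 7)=3109687 / 5392656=0.58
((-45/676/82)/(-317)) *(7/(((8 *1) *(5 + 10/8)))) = 63/175719440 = 0.00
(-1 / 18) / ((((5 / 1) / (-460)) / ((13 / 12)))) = 299 / 54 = 5.54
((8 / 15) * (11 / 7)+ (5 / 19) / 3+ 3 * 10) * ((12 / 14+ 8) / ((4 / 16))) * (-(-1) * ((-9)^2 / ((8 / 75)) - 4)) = 11557884101 / 13965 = 827632.23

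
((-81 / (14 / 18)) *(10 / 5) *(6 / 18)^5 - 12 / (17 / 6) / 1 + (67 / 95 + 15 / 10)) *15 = -195837 / 4522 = -43.31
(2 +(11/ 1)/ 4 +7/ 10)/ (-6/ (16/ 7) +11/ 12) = -654/ 205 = -3.19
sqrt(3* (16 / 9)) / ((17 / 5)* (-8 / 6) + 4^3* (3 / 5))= 5* sqrt(3) / 127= 0.07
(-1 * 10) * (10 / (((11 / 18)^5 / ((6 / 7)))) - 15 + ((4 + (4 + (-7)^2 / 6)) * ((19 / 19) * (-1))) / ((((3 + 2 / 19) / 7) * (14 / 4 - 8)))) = -1682107465820 / 1795879701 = -936.65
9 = 9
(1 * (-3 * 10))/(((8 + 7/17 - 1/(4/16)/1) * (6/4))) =-68/15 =-4.53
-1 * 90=-90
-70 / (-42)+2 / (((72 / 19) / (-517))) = -9763 / 36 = -271.19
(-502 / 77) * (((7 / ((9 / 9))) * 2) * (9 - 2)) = -7028 / 11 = -638.91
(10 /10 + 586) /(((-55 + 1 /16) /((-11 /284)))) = 25828 /62409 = 0.41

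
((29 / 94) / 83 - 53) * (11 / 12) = -4548247 / 93624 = -48.58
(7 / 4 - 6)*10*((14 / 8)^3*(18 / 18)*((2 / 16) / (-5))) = 5.69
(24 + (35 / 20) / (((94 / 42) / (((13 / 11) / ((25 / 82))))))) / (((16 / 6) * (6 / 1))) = 698751 / 413600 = 1.69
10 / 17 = 0.59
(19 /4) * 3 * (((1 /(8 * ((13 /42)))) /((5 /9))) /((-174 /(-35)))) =25137 /12064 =2.08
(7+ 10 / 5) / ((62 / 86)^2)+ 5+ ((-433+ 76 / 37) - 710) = -39775113 / 35557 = -1118.63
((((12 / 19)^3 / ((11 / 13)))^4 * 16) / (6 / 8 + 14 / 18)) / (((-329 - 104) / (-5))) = 146679981063920418816 / 154345699586217019826363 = 0.00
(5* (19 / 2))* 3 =285 / 2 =142.50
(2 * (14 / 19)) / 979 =28 / 18601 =0.00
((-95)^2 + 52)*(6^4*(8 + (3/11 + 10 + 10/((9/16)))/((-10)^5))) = 6469858738539/68750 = 94107036.20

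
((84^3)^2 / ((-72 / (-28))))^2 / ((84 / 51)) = 11331656277049274793984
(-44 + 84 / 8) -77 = -221 / 2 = -110.50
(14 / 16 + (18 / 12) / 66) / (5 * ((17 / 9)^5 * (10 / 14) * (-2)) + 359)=32654097 / 6810961256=0.00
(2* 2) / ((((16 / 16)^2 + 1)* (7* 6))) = 1 / 21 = 0.05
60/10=6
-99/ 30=-33/ 10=-3.30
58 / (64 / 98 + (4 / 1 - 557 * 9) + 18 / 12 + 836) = -5684 / 408743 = -0.01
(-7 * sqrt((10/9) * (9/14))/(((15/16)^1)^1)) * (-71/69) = 1136 * sqrt(35)/1035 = 6.49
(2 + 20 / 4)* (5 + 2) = 49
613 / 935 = 0.66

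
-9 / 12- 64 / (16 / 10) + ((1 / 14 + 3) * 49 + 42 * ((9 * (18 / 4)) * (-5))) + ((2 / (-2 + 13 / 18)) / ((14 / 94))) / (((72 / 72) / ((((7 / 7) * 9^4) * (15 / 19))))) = -768796999 / 12236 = -62830.75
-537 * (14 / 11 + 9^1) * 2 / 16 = -60681 / 88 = -689.56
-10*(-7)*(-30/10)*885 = -185850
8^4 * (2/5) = 8192/5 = 1638.40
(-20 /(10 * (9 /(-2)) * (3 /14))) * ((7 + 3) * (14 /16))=490 /27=18.15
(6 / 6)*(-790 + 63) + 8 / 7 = -5081 / 7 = -725.86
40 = 40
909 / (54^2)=0.31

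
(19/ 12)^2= 361/ 144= 2.51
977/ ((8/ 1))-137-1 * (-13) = -15/ 8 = -1.88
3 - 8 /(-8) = 4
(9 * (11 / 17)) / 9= 11 / 17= 0.65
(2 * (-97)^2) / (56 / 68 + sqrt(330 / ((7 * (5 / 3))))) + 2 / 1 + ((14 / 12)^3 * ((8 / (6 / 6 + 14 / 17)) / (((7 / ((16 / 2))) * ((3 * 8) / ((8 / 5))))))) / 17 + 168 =-27438380264 / 70119675 + 8157603 * sqrt(154) / 27925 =3233.87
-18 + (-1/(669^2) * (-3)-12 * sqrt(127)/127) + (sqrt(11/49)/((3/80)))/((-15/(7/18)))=-19.39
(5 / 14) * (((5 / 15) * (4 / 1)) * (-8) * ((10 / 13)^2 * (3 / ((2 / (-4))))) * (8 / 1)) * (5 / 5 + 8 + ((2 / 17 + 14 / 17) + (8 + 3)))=45568000 / 20111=2265.82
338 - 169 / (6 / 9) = 169 / 2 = 84.50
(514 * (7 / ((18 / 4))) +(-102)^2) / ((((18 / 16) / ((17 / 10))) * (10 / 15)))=25394.73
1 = 1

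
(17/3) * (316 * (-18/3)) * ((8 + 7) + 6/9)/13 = -504968/39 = -12947.90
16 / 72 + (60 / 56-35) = -4247 / 126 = -33.71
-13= -13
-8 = -8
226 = 226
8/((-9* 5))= -0.18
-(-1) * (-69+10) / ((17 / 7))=-413 / 17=-24.29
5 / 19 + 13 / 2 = 257 / 38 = 6.76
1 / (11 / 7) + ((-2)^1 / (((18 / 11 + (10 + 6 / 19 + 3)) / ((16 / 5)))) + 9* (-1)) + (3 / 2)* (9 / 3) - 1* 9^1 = -4569011 / 343750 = -13.29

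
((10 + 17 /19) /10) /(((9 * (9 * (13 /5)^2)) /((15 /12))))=575 /231192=0.00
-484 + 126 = -358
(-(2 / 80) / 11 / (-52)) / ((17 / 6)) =3 / 194480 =0.00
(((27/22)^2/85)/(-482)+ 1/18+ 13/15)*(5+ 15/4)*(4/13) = 1152046861/464009832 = 2.48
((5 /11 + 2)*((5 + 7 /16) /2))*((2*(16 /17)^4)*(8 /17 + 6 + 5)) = 1876193280 /15618427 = 120.13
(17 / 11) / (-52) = -0.03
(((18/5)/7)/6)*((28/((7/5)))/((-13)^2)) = 12/1183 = 0.01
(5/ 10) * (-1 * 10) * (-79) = 395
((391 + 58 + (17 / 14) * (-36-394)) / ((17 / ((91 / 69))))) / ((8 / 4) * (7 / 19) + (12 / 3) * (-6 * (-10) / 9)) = -63232 / 305371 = -0.21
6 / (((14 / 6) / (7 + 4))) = 198 / 7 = 28.29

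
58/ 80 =29/ 40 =0.72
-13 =-13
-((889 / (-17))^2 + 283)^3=-663301242930283712 / 24137569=-27480035082.67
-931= -931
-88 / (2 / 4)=-176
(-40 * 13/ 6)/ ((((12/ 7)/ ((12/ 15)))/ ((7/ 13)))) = -196/ 9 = -21.78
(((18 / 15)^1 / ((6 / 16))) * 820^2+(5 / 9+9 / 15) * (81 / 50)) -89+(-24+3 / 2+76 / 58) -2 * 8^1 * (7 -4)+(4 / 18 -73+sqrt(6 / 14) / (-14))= 140382171523 / 65250 -sqrt(21) / 98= 2151450.86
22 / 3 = 7.33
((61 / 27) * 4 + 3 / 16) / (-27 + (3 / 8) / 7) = -27895 / 81486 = -0.34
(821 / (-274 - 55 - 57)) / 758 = -821 / 292588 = -0.00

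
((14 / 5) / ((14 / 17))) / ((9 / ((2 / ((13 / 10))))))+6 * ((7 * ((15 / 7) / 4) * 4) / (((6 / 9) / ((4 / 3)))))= 21128 / 117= 180.58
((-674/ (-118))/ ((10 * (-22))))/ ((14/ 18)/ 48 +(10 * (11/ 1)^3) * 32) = -36396/ 597071715515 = -0.00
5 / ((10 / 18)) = 9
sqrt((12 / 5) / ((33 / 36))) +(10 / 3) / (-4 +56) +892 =12* sqrt(55) / 55 +69581 / 78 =893.68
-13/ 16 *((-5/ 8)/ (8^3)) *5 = 325/ 65536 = 0.00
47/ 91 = 0.52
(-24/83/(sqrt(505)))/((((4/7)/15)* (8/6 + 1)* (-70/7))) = 27* sqrt(505)/41915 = 0.01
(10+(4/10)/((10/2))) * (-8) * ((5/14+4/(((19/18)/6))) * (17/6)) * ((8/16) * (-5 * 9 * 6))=67671288/95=712329.35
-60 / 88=-15 / 22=-0.68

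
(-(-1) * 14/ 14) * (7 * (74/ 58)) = 259/ 29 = 8.93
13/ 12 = 1.08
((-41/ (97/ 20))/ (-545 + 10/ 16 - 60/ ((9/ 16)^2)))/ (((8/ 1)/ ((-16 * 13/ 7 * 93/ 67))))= -85655232/ 1442537537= -0.06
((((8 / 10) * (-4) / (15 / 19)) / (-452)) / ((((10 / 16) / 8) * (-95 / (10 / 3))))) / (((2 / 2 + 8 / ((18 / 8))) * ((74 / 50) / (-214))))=109568 / 857105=0.13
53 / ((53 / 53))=53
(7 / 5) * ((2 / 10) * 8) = 56 / 25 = 2.24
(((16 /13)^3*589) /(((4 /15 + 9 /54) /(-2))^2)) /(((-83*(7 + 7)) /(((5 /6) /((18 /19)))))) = -11459584000 /647163699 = -17.71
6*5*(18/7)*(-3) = -231.43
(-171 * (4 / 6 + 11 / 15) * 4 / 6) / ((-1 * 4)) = 399 / 10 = 39.90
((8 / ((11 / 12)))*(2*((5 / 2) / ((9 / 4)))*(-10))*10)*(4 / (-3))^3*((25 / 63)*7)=102400000 / 8019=12769.67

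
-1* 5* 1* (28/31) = -140/31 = -4.52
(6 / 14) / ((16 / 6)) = 9 / 56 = 0.16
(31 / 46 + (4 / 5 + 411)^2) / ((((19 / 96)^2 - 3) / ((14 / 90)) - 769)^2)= 5010006028582912 / 18346517516449175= 0.27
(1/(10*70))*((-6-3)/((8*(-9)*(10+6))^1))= 1/89600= 0.00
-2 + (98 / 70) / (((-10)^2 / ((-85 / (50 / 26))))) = -6547 / 2500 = -2.62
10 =10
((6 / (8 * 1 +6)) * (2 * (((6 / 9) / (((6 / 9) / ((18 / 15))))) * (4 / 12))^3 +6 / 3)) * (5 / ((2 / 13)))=741 / 25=29.64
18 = 18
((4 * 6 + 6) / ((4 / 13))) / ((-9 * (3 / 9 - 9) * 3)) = 5 / 12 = 0.42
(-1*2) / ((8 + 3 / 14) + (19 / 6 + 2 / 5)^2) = -12600 / 131893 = -0.10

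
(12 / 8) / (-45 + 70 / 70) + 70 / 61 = 5977 / 5368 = 1.11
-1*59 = -59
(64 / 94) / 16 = 2 / 47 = 0.04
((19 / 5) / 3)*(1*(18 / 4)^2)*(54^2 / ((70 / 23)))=8601471 / 350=24575.63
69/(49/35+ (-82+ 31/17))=-1955/2232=-0.88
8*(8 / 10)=6.40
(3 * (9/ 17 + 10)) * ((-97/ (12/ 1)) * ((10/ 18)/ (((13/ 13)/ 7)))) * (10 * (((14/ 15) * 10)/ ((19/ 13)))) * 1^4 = -553011550/ 8721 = -63411.48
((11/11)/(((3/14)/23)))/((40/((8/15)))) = 322/225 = 1.43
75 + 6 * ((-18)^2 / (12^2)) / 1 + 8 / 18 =1601 / 18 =88.94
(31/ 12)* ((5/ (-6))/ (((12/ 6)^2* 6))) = -155/ 1728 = -0.09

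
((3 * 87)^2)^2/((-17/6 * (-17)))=27842823846/289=96341951.02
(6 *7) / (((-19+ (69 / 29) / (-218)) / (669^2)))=-118838186964 / 120187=-988777.38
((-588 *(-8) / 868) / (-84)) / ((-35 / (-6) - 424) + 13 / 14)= 21 / 135811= 0.00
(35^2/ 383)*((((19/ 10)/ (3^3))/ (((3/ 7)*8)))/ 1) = 32585/ 496368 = 0.07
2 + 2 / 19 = 40 / 19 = 2.11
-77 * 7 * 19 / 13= -10241 / 13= -787.77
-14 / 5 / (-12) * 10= 7 / 3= 2.33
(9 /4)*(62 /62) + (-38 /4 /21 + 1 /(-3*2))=1.63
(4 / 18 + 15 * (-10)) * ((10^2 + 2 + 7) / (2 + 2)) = -36733 / 9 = -4081.44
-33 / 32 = -1.03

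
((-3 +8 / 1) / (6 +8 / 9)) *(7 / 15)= 21 / 62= 0.34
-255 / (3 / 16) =-1360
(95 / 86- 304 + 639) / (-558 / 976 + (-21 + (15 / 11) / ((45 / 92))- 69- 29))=-2.88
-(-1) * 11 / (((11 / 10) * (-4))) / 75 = -1 / 30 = -0.03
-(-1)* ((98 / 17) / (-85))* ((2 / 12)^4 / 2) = -49 / 1872720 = -0.00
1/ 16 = 0.06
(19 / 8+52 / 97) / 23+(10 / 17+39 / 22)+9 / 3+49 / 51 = 64565231 / 10012728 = 6.45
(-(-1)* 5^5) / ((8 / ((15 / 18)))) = 15625 / 48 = 325.52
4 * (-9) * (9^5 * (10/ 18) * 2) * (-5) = 11809800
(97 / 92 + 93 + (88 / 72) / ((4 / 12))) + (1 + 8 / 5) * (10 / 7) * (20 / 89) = 16946453 / 171948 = 98.56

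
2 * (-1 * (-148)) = 296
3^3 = 27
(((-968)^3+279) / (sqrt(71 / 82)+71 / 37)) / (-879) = 2751956183402 / 3914187-1241736326657 * sqrt(5822) / 277907277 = 362141.96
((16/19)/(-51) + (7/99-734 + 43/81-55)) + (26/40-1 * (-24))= -4396124071/5755860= -763.76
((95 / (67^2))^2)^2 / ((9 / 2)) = 162901250 / 3654609098009769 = 0.00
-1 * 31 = -31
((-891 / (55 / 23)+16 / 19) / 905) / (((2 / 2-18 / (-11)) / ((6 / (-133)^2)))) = -2330922 / 44103541475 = -0.00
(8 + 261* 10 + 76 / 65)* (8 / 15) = 1361968 / 975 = 1396.89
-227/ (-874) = 227/ 874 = 0.26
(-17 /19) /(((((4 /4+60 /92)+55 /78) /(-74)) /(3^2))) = 20311668 /80351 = 252.79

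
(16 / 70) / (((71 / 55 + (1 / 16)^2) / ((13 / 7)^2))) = 3807232 / 6253233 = 0.61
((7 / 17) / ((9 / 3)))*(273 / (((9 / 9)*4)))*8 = 1274 / 17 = 74.94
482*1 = 482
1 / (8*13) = 1 / 104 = 0.01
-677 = -677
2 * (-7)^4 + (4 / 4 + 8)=4811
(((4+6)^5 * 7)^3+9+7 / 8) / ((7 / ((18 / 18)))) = 49000000000000001.41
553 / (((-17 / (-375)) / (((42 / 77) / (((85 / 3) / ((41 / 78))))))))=123.44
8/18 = 4/9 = 0.44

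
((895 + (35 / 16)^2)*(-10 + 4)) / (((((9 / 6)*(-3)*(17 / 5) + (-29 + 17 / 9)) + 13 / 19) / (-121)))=-71491025925 / 4566592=-15655.23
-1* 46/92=-1/2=-0.50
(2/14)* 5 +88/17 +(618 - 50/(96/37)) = 3453589/5712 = 604.62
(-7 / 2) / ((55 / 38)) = -133 / 55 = -2.42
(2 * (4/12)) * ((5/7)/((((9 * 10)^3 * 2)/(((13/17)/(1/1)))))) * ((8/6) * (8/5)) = 52/97594875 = 0.00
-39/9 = -13/3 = -4.33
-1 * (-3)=3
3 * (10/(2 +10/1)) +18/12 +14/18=43/9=4.78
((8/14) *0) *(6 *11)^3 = 0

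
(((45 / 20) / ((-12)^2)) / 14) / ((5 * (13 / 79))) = 79 / 58240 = 0.00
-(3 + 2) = -5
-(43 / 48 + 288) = -13867 / 48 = -288.90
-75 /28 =-2.68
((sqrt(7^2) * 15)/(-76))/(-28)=15/304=0.05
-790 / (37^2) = -0.58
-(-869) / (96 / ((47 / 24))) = 40843 / 2304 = 17.73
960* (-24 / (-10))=2304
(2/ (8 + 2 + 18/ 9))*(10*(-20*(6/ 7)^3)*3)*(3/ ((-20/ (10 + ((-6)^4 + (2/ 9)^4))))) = 342747280/ 27783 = 12336.58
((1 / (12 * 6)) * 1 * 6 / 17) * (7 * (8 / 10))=7 / 255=0.03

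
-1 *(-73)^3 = 389017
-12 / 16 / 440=-3 / 1760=-0.00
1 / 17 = 0.06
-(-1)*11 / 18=11 / 18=0.61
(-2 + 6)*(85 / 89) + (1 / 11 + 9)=12640 / 979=12.91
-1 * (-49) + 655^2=429074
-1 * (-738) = 738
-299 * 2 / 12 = -299 / 6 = -49.83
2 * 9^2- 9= 153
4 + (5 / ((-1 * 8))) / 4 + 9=411 / 32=12.84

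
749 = 749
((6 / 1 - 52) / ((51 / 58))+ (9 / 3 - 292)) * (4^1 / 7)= -69628 / 357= -195.04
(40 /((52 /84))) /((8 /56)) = 5880 /13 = 452.31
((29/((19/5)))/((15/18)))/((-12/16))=-232/19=-12.21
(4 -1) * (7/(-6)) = -7/2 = -3.50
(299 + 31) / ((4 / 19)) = 1567.50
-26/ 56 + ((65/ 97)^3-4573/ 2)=-58435326055/ 25554844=-2286.66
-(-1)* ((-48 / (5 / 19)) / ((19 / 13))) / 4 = -156 / 5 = -31.20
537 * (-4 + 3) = -537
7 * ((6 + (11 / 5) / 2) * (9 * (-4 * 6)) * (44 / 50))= -1180872 / 125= -9446.98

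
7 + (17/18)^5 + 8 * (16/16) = 29763377/1889568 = 15.75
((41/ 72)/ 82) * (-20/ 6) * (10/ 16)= -0.01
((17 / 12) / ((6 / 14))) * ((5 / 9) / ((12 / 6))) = 595 / 648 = 0.92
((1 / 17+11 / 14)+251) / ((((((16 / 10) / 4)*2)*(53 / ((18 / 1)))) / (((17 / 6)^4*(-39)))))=-19141219955 / 71232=-268716.59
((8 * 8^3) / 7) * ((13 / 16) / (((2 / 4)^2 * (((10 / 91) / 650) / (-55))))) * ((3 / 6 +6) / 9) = -4021388800 / 9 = -446820977.78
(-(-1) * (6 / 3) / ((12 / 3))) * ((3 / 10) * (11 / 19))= 33 / 380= 0.09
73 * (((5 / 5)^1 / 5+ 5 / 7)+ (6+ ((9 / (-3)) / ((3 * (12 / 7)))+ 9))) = 470047 / 420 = 1119.16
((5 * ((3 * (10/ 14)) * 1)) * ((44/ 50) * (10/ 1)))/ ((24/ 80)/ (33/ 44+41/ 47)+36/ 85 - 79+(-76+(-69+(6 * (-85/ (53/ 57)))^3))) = -1273679954250/ 2229063767629662607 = -0.00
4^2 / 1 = 16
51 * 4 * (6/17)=72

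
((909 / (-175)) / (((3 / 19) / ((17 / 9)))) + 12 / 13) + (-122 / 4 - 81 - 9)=-2480423 / 13650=-181.72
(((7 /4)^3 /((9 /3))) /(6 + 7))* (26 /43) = 343 /4128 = 0.08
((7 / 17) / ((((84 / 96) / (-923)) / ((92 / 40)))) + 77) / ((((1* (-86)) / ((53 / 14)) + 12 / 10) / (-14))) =-29075641 / 48467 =-599.91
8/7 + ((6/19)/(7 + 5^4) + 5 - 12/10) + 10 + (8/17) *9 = 68513429/3572380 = 19.18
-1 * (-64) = 64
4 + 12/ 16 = 19/ 4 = 4.75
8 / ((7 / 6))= 48 / 7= 6.86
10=10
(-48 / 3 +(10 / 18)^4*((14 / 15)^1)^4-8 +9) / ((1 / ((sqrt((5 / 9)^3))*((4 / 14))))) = -79331990*sqrt(5) / 100442349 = -1.77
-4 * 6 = -24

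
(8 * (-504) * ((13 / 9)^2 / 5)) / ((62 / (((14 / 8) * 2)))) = -132496 / 1395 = -94.98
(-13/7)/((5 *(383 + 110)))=-13/17255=-0.00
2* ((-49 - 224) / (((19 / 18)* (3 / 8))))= -1379.37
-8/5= -1.60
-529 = -529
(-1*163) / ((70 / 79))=-12877 / 70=-183.96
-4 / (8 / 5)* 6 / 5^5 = -3 / 625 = -0.00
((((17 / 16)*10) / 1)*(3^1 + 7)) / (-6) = -425 / 24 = -17.71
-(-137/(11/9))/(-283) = -1233/3113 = -0.40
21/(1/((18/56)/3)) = 2.25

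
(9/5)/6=3/10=0.30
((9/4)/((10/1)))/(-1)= -9/40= -0.22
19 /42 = 0.45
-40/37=-1.08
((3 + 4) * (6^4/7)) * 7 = 9072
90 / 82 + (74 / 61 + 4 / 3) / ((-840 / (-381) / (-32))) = -9417623 / 262605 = -35.86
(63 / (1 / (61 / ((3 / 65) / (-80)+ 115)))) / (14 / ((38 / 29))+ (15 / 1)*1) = 778050 / 597997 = 1.30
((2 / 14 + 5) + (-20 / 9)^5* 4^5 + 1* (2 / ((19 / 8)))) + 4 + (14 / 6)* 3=-435681008309 / 7853517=-55475.91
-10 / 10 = -1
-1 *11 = -11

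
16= 16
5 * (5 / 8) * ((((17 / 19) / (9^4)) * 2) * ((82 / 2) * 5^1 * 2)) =87125 / 249318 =0.35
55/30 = 11/6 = 1.83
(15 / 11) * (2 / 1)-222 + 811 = 591.73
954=954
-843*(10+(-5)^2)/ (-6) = 9835/ 2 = 4917.50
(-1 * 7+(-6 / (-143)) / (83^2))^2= 47553202349689 / 970475206129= 49.00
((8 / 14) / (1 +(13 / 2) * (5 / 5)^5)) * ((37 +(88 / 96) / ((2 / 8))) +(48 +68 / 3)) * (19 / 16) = 3173 / 315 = 10.07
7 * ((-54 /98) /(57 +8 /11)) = -297 /4445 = -0.07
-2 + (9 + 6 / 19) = 139 / 19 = 7.32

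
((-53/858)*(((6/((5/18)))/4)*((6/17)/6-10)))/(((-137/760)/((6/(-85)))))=2827656/2177615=1.30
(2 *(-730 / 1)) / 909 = -1460 / 909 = -1.61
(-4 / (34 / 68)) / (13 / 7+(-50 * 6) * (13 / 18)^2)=189 / 3653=0.05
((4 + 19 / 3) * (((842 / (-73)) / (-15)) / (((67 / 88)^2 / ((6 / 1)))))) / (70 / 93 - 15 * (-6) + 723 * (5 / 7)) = 87726107392 / 647652158375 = 0.14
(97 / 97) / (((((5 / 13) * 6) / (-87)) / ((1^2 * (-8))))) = 1508 / 5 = 301.60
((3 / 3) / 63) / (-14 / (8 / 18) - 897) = -0.00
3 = 3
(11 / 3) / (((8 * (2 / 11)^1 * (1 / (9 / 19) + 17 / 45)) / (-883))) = -1602645 / 1792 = -894.33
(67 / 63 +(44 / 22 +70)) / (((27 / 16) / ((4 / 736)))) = 9206 / 39123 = 0.24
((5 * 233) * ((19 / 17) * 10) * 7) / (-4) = -774725 / 34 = -22786.03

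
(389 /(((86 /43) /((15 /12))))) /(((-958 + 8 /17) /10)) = -165325 /65112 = -2.54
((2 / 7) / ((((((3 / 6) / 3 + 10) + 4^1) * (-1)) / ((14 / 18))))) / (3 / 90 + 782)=-8 / 398837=-0.00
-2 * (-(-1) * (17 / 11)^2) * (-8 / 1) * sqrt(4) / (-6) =-4624 / 363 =-12.74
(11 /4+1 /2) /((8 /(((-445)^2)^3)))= 100949324726453125 /32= 3154666397701660.16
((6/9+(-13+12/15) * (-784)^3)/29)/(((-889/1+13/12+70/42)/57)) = -6702130348792/514025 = -13038529.93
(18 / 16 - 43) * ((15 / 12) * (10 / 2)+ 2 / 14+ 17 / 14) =-71355 / 224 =-318.55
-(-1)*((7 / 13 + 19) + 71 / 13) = 25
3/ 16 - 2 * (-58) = 1859/ 16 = 116.19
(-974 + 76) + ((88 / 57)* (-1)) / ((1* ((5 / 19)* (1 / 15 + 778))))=-952786 / 1061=-898.01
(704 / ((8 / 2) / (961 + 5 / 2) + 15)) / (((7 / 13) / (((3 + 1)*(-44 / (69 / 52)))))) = -161403793408 / 13964979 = -11557.75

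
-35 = -35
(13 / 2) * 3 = 39 / 2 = 19.50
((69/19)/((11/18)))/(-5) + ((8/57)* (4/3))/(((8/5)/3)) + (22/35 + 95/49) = 265709/153615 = 1.73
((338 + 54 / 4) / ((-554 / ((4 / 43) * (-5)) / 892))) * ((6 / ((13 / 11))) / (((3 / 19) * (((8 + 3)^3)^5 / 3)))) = 357433320 / 58801603481529786163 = 0.00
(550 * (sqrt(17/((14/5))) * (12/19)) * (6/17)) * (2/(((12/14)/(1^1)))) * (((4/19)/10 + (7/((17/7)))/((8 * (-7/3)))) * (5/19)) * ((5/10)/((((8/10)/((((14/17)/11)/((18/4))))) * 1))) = -1507625 * sqrt(1190)/202189602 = -0.26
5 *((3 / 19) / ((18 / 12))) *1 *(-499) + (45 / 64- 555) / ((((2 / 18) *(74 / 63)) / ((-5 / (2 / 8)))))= 1904952715 / 22496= 84679.62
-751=-751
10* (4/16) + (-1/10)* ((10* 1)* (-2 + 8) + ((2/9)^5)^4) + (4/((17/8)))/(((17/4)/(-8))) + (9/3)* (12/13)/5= -2964123942576296579685439/456763491296768815053570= -6.49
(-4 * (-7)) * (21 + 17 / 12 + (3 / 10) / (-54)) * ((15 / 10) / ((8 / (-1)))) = -117.66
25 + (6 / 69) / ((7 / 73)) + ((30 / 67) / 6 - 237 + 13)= -2136026 / 10787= -198.02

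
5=5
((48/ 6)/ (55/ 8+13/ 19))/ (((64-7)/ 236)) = 15104/ 3447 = 4.38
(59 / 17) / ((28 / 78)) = 2301 / 238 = 9.67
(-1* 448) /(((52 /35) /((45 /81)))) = -167.52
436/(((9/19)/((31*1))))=256804/9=28533.78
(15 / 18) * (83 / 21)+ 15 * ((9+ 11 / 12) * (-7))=-261565 / 252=-1037.96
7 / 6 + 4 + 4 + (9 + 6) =145 / 6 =24.17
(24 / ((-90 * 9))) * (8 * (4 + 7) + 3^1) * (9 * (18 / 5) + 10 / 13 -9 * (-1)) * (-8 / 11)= 613984 / 7425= 82.69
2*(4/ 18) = 4/ 9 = 0.44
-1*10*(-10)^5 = 1000000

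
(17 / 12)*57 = 323 / 4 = 80.75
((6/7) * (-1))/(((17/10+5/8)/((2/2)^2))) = -80/217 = -0.37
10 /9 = 1.11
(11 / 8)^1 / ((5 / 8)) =11 / 5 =2.20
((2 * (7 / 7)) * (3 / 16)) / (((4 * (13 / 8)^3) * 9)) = 16 / 6591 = 0.00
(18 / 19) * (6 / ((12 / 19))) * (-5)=-45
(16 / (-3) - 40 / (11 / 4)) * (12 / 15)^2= -10496 / 825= -12.72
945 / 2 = 472.50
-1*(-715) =715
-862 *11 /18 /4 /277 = -4741 /9972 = -0.48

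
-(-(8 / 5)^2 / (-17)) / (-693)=64 / 294525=0.00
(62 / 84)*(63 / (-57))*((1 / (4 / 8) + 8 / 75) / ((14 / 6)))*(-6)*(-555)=-1631034 / 665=-2452.68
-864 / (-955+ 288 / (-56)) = 0.90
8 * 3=24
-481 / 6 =-80.17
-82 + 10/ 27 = -2204/ 27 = -81.63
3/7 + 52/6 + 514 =10985/21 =523.10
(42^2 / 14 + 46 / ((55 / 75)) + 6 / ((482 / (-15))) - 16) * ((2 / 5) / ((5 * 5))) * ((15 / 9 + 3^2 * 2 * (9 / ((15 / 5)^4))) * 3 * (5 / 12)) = 91481 / 7230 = 12.65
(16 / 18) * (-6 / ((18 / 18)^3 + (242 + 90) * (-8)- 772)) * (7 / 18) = 56 / 92529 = 0.00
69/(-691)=-69/691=-0.10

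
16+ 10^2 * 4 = 416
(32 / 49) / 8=4 / 49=0.08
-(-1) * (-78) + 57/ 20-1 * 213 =-5763/ 20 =-288.15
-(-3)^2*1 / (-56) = 9 / 56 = 0.16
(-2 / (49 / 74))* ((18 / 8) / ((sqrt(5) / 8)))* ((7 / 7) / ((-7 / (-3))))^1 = -7992* sqrt(5) / 1715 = -10.42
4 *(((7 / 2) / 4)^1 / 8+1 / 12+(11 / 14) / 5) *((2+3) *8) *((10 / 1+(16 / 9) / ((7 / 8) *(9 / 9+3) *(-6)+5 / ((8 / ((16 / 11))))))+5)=9961187 / 11934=834.69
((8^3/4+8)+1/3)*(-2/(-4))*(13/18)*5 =26585/108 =246.16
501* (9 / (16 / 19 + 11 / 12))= 1028052 / 401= 2563.72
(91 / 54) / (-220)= -91 / 11880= -0.01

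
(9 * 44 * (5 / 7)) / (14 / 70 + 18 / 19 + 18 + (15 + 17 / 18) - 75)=-3385800 / 477701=-7.09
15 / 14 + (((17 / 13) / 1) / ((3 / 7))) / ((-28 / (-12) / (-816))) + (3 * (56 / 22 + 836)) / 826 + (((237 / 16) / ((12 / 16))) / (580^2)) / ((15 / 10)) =-126709799583539 / 119204685600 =-1062.96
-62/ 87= -0.71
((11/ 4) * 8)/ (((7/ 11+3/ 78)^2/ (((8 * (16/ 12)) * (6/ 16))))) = 7198048/ 37249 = 193.24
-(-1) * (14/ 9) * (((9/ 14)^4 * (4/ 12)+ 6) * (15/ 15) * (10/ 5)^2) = 77561/ 2058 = 37.69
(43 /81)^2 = 0.28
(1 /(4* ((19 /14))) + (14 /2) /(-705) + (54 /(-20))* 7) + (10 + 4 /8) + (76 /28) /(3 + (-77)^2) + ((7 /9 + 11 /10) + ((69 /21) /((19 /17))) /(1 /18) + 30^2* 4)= 6084819322147 /1668641940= 3646.57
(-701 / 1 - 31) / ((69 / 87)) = -21228 / 23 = -922.96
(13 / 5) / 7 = 13 / 35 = 0.37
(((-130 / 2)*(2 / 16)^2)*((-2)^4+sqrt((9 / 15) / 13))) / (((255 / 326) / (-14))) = 1141*sqrt(195) / 4080+14833 / 51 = 294.75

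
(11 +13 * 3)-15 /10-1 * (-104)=305 /2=152.50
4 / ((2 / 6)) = 12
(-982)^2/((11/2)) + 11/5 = 9643361/55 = 175333.84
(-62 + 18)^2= 1936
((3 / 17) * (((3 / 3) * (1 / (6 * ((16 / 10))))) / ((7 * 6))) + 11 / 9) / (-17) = -41903 / 582624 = -0.07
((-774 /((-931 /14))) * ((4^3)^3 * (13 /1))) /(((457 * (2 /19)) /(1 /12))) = 219807744 /3199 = 68711.39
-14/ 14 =-1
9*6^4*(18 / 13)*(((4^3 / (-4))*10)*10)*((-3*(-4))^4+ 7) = -6968054937600 / 13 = -536004225969.23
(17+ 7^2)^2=4356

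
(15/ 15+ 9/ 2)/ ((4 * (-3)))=-11/ 24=-0.46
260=260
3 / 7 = 0.43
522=522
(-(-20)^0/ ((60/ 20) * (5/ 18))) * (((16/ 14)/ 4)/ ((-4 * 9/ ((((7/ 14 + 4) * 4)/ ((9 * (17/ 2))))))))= 4/ 1785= 0.00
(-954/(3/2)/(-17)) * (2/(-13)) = -1272/221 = -5.76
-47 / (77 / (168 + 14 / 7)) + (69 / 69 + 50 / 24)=-100.68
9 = 9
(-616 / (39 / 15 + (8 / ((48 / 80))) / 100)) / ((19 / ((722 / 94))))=-175560 / 1927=-91.11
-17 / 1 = -17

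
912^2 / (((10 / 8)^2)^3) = 3406823424 / 15625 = 218036.70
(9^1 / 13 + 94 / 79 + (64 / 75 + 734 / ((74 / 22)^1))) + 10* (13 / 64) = 20335512677 / 91197600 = 222.98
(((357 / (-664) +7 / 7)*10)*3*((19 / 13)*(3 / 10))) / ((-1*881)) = -52497 / 7604792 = -0.01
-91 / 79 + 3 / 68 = -5951 / 5372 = -1.11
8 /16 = 1 /2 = 0.50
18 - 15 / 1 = 3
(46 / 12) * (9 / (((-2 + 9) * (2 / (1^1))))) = 69 / 28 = 2.46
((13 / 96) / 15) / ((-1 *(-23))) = 13 / 33120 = 0.00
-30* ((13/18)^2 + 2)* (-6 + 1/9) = 216505/486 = 445.48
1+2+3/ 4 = 15/ 4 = 3.75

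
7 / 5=1.40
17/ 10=1.70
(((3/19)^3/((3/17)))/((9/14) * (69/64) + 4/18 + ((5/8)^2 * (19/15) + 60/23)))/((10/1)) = 14188608/25562567035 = 0.00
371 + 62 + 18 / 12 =869 / 2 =434.50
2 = 2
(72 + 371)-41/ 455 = 201524/ 455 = 442.91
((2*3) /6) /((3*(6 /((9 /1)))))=1 /2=0.50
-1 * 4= -4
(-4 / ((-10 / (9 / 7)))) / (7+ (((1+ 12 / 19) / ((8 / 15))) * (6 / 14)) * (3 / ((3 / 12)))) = 684 / 30235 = 0.02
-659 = -659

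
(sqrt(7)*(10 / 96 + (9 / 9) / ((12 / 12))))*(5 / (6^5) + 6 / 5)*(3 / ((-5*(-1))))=2474093*sqrt(7) / 3110400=2.10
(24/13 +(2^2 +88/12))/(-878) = -257/17121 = -0.02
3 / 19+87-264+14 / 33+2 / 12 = -73673 / 418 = -176.25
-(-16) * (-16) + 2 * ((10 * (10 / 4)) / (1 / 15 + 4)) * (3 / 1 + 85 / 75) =-12516 / 61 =-205.18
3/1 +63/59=240/59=4.07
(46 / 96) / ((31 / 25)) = 575 / 1488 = 0.39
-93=-93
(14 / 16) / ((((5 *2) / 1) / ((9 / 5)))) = 63 / 400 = 0.16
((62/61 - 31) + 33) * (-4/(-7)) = 1.72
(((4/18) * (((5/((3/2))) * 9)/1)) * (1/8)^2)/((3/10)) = 25/72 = 0.35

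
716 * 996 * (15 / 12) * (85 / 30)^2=21468365 / 3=7156121.67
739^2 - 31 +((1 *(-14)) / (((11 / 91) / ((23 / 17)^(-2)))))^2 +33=18627701310199 / 33860761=550126.48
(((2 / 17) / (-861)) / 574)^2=1 / 17646880270761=0.00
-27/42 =-9/14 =-0.64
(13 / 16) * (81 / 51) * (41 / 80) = 0.66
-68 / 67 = -1.01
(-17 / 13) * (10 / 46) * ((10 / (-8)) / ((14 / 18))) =3825 / 8372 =0.46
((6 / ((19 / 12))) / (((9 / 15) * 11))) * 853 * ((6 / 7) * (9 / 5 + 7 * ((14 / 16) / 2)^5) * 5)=384826092165 / 95879168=4013.66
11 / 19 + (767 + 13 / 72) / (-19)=-54445 / 1368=-39.80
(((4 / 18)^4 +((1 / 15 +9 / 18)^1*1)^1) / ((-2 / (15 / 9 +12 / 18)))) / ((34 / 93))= -8102563 / 4461480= -1.82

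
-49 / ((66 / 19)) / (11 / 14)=-6517 / 363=-17.95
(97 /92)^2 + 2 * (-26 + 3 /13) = -5548563 /110032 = -50.43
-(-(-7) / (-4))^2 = -49 / 16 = -3.06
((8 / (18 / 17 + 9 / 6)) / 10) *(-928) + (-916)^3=-11528633792 / 15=-768575586.13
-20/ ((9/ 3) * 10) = -2/ 3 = -0.67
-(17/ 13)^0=-1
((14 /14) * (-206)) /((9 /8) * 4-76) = 412 /143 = 2.88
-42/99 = -14/33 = -0.42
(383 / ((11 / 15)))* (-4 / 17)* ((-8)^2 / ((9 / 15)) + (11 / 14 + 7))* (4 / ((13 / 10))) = -66948400 / 1547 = -43276.28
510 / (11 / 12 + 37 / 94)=389.23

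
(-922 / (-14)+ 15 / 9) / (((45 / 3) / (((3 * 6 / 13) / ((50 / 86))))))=121948 / 11375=10.72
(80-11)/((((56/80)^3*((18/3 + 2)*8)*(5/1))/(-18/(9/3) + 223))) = 53475/392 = 136.42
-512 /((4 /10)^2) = -3200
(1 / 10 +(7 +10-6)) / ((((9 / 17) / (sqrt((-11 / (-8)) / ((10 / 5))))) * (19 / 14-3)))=-4403 * sqrt(11) / 1380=-10.58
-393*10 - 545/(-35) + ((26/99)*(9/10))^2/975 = -6216601784/1588125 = -3914.43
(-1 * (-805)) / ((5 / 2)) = 322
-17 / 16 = -1.06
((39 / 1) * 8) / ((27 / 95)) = 9880 / 9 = 1097.78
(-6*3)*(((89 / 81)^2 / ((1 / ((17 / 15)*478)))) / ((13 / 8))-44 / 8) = -1015783391 / 142155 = -7145.60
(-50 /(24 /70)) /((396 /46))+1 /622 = -6258281 /369468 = -16.94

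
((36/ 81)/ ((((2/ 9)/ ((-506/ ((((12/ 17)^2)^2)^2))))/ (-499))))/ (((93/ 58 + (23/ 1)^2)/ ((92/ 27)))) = 587405855919169309/ 11165079398400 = 52610.99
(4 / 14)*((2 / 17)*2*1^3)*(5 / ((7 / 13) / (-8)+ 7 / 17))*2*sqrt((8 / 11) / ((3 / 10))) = 33280*sqrt(165) / 140679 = 3.04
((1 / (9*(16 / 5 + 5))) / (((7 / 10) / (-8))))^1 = -400 / 2583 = -0.15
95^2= 9025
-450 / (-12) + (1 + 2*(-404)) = -1539 / 2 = -769.50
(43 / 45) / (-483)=-43 / 21735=-0.00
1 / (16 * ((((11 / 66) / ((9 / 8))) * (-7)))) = -27 / 448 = -0.06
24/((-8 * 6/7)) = -7/2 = -3.50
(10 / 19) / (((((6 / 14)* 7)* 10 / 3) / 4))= 0.21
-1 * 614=-614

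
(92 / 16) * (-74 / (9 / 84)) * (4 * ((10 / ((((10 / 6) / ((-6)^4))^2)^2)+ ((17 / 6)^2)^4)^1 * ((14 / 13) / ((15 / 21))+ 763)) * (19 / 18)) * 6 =-4317391592698310084334647903863 / 15352740000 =-281213098945094496769.61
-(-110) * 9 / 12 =165 / 2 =82.50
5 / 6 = 0.83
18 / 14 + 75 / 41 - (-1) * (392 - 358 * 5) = -400332 / 287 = -1394.89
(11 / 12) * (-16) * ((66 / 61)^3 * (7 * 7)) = -206613792 / 226981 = -910.27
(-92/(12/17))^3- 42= -59777605/27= -2213985.37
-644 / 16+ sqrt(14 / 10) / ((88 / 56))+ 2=-153 / 4+ 7*sqrt(35) / 55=-37.50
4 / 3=1.33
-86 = -86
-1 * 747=-747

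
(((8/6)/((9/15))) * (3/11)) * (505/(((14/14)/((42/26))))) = 70700/143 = 494.41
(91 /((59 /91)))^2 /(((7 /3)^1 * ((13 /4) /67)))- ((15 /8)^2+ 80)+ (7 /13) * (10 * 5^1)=503920839003 /2896192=173994.28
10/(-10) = -1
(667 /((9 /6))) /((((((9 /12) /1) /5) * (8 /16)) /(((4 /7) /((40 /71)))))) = 378856 /63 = 6013.59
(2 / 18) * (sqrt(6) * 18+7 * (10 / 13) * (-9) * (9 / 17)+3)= -1669 / 663+2 * sqrt(6)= 2.38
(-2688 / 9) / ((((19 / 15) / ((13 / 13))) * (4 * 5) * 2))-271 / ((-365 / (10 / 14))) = -52083 / 9709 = -5.36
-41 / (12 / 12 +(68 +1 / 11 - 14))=-451 / 606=-0.74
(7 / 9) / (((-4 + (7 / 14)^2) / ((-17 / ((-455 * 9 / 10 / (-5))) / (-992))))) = -17 / 391716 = -0.00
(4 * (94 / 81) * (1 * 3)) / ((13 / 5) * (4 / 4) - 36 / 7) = -5.48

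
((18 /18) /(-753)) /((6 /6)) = -1 /753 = -0.00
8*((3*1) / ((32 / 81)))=243 / 4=60.75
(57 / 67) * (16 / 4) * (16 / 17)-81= -88611 / 1139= -77.80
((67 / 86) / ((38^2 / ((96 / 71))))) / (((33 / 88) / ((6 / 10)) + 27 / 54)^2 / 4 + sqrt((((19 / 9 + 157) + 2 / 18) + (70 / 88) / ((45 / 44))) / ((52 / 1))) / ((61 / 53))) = -806462272512 / 7765904328325031 + 340699643904 * sqrt(130) / 7765904328325031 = 0.00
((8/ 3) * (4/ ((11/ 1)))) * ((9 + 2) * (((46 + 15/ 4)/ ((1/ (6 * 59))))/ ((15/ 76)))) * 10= 28554112/ 3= 9518037.33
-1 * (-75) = 75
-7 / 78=-0.09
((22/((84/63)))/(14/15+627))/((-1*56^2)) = -495/59075968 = -0.00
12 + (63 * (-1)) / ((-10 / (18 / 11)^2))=17466 / 605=28.87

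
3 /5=0.60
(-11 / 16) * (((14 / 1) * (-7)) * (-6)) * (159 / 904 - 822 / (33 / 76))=2767002609 / 3616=765210.90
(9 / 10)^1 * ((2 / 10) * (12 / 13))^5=1119744 / 5801453125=0.00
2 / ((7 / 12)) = 24 / 7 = 3.43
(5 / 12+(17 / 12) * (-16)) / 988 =-89 / 3952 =-0.02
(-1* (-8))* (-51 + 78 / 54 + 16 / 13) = -45232 / 117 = -386.60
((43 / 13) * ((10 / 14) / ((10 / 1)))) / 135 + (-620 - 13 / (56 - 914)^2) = -3686472499 / 5945940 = -620.00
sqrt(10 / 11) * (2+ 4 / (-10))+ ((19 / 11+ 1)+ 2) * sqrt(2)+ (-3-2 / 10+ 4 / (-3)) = -68 / 15+ 8 * sqrt(110) / 55+ 52 * sqrt(2) / 11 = 3.68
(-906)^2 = 820836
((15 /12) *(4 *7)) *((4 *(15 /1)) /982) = 1050 /491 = 2.14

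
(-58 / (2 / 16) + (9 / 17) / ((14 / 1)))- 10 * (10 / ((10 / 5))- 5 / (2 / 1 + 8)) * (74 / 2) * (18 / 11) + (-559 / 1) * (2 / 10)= -43201027 / 13090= -3300.31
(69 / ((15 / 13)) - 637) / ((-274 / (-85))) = -24531 / 137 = -179.06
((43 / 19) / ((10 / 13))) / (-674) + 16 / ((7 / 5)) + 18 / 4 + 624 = 573640857 / 896420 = 639.92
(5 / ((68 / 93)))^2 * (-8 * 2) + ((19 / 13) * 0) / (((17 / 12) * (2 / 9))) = -748.18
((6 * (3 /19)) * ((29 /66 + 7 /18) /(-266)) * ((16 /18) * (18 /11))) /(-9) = 1312 /2751903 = 0.00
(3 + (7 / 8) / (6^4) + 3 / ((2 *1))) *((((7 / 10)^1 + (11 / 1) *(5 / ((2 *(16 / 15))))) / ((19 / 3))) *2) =37.64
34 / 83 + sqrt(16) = 366 / 83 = 4.41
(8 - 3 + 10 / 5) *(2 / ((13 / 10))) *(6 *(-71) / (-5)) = 11928 / 13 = 917.54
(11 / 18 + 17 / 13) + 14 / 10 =3883 / 1170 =3.32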